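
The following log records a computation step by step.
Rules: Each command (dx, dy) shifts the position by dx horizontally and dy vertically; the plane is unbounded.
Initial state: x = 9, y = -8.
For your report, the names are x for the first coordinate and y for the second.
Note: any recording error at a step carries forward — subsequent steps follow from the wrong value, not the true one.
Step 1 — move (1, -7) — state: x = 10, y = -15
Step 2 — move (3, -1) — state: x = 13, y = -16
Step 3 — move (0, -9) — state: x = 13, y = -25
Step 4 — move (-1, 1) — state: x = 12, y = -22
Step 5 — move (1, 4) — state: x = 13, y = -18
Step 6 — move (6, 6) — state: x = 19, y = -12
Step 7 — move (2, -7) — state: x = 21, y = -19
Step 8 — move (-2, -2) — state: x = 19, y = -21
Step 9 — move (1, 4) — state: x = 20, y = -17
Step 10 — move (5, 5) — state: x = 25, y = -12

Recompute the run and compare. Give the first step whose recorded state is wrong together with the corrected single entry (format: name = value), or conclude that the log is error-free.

step 4, y = -24

step 1: x = 9 + (1) = 10, y = -8 + (-7) = -15 -> same as recorded
step 2: x = 10 + (3) = 13, y = -15 + (-1) = -16 -> consistent with the log
step 3: x = 13 + (0) = 13, y = -16 + (-9) = -25 -> exactly as logged
step 4: x = 13 + (-1) = 12, y = -25 + (1) = -24 -> the entry is off here
Step 4 is the first one off; corrected, y = -24.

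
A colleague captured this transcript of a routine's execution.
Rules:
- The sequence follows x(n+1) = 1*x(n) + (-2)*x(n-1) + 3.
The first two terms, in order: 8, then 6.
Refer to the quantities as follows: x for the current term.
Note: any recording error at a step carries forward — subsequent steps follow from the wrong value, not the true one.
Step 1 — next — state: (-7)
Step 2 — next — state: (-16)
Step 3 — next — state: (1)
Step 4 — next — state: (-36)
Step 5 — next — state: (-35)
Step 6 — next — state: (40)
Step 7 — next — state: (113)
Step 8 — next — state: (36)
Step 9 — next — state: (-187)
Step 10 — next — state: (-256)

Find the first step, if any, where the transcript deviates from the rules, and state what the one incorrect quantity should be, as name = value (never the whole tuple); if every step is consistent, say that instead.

step 4, x = 36

Step 1: x = 1*(6) + (-2)*(8) + (3) = -7 — agrees with the transcript.
Step 2: x = 1*(-7) + (-2)*(6) + (3) = -16 — verified.
Step 3: x = 1*(-16) + (-2)*(-7) + (3) = 1 — in agreement.
Step 4: x = 1*(1) + (-2)*(-16) + (3) = 36 — the transcript disagrees here.
First deviation found at step 4; the corrected entry is x = 36.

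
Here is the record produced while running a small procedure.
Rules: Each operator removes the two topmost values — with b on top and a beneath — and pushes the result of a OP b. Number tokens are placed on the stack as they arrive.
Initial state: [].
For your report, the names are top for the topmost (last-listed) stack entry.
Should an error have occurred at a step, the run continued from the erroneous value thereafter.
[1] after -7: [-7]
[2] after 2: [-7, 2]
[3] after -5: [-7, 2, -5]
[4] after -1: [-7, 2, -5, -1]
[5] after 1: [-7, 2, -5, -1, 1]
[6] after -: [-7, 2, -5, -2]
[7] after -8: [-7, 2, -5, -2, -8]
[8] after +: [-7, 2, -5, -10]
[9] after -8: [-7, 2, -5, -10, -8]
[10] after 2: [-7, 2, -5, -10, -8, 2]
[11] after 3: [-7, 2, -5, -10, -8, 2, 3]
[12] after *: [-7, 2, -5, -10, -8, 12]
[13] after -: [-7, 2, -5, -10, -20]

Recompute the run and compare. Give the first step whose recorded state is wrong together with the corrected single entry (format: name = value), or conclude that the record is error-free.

step 12, top = 6

Step 1: push -7: top = -7 — same as recorded.
Step 2: push 2: top = 2 — checks out.
Step 3: push -5: top = -5 — no discrepancy.
Step 4: push -1: top = -1 — matches.
Step 5: push 1: top = 1 — consistent with the record.
Step 6: -1 - 1 = -2 — agrees with the record.
Step 7: push -8: top = -8 — same as recorded.
Step 8: -2 + -8 = -10 — agrees with the record.
Step 9: push -8: top = -8 — confirmed correct.
Step 10: push 2: top = 2 — no discrepancy.
Step 11: push 3: top = 3 — agrees with the record.
Step 12: 2 * 3 = 6 — first mismatch against the record.
So the first discrepancy is step 12, where the right value is top = 6.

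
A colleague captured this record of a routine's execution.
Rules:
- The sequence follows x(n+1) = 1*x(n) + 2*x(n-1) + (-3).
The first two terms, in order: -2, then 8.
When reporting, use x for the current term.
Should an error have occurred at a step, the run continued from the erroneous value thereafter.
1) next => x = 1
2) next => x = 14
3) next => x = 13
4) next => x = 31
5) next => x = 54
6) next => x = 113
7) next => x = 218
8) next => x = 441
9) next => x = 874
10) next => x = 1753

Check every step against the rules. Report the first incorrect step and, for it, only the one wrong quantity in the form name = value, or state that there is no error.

step 4, x = 38

step 1: x = 1*(8) + (2)*(-2) + (-3) = 1 -> no discrepancy
step 2: x = 1*(1) + (2)*(8) + (-3) = 14 -> confirmed correct
step 3: x = 1*(14) + (2)*(1) + (-3) = 13 -> checks out
step 4: x = 1*(13) + (2)*(14) + (-3) = 38 -> the recorded entry deviates here
That makes step 4 the first incorrect line — x = 38 is what it should show.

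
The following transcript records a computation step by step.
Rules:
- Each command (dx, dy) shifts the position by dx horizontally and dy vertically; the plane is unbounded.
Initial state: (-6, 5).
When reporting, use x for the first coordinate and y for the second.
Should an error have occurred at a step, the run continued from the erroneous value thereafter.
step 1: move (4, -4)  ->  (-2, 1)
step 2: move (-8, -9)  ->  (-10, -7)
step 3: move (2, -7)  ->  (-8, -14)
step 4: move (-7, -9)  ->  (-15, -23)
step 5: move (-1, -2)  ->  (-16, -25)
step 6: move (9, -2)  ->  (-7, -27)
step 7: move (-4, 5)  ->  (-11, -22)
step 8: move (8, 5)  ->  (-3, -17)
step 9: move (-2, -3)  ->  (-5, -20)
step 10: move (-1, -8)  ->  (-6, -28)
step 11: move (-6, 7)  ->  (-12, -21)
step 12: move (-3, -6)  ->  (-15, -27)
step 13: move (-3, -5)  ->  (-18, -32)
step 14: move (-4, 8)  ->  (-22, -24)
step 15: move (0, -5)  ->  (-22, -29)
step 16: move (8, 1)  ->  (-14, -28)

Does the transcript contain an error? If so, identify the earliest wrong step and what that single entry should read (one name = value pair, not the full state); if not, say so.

Recomputing the run from the initial state:
step 1: x = -2, y = 1
step 2: x = -10, y = -8
step 3: x = -8, y = -15
step 4: x = -15, y = -24
step 5: x = -16, y = -26
step 6: x = -7, y = -28
step 7: x = -11, y = -23
step 8: x = -3, y = -18
step 9: x = -5, y = -21
step 10: x = -6, y = -29
step 11: x = -12, y = -22
step 12: x = -15, y = -28
step 13: x = -18, y = -33
step 14: x = -22, y = -25
step 15: x = -22, y = -30
step 16: x = -14, y = -29
The first disagreement with the transcript is at step 2, where the value should be y = -8.

step 2, y = -8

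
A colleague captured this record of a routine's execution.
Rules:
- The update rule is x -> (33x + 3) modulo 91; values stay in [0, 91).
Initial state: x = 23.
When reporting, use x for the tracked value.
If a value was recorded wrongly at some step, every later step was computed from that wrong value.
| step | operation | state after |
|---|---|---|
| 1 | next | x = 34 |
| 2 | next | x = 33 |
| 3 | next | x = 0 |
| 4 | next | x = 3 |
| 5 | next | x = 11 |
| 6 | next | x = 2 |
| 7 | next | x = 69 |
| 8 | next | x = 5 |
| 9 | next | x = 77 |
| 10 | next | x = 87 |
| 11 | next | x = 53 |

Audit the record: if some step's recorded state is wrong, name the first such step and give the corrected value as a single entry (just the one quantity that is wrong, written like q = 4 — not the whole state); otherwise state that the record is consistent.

Recomputing the run from the initial state:
step 1: x = 34
step 2: x = 33
step 3: x = 0
step 4: x = 3
step 5: x = 11
step 6: x = 2
step 7: x = 69
step 8: x = 5
step 9: x = 77
step 10: x = 87
step 11: x = 53
This matches the record at every step.

no error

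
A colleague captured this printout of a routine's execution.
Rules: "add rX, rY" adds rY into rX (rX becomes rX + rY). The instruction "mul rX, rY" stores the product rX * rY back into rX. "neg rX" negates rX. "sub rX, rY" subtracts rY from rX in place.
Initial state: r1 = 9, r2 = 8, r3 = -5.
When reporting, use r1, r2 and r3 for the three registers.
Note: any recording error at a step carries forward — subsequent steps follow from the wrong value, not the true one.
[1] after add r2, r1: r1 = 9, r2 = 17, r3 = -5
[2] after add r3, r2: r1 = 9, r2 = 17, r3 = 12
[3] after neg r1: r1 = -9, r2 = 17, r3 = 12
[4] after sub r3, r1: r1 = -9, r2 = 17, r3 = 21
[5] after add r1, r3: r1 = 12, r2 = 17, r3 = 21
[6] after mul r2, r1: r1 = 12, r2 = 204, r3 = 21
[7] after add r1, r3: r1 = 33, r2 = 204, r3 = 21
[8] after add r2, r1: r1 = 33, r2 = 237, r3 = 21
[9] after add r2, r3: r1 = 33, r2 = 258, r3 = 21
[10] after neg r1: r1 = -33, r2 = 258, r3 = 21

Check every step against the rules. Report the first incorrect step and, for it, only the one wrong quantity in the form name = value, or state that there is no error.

Step 1: r2 = 8 + 9 = 17 — confirmed correct.
Step 2: r3 = -5 + 17 = 12 — no discrepancy.
Step 3: r1 = -(9) = -9 — consistent with the printout.
Step 4: r3 = 12 - -9 = 21 — matches.
Step 5: r1 = -9 + 21 = 12 — confirmed correct.
Step 6: r2 = 17 * 12 = 204 — checks out.
Step 7: r1 = 12 + 21 = 33 — matches.
Step 8: r2 = 204 + 33 = 237 — confirmed correct.
Step 9: r2 = 237 + 21 = 258 — in agreement.
Step 10: r1 = -(33) = -33 — checks out.
Every step is consistent.

no error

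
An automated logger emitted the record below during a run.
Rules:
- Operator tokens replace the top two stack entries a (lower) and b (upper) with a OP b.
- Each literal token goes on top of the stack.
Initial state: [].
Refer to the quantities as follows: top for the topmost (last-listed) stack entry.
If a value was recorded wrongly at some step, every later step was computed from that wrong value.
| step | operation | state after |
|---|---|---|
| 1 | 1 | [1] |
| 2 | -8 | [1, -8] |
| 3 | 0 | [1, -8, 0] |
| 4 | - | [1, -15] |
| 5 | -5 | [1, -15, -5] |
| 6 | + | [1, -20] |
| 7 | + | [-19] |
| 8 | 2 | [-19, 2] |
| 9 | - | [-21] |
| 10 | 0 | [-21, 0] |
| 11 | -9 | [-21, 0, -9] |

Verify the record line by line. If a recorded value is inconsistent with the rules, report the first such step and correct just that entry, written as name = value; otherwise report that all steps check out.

Recomputing the run from the initial state:
step 1: [1]
step 2: [1, -8]
step 3: [1, -8, 0]
step 4: [1, -8]
step 5: [1, -8, -5]
step 6: [1, -13]
step 7: [-12]
step 8: [-12, 2]
step 9: [-14]
step 10: [-14, 0]
step 11: [-14, 0, -9]
The first disagreement with the record is at step 4, where the value should be top = -8.

step 4, top = -8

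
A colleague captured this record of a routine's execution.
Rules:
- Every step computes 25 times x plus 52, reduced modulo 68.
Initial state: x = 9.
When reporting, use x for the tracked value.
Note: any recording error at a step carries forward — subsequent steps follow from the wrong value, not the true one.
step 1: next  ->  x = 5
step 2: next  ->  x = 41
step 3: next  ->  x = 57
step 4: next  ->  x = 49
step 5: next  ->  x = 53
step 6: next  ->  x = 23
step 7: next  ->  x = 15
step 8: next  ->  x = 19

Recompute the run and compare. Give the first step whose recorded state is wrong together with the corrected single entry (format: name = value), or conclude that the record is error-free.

step 6, x = 17

Recomputing the run from the initial state:
step 1: x = 5
step 2: x = 41
step 3: x = 57
step 4: x = 49
step 5: x = 53
step 6: x = 17
step 7: x = 1
step 8: x = 9
The first disagreement with the record is at step 6, where the value should be x = 17.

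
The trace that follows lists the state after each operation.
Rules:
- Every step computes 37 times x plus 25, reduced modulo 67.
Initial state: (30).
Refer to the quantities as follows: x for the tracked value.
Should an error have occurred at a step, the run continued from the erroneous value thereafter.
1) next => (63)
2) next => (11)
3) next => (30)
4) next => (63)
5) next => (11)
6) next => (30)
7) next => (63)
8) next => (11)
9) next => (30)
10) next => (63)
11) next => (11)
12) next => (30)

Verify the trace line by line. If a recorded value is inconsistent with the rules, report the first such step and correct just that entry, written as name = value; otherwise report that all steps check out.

no error

step 1: x = (37*30 + 25) mod 67 = 63 -> consistent with the trace
step 2: x = (37*63 + 25) mod 67 = 11 -> in agreement
step 3: x = (37*11 + 25) mod 67 = 30 -> consistent with the trace
step 4: x = (37*30 + 25) mod 67 = 63 -> checks out
step 5: x = (37*63 + 25) mod 67 = 11 -> confirmed correct
step 6: x = (37*11 + 25) mod 67 = 30 -> consistent with the trace
step 7: x = (37*30 + 25) mod 67 = 63 -> exactly as logged
step 8: x = (37*63 + 25) mod 67 = 11 -> agrees with the trace
step 9: x = (37*11 + 25) mod 67 = 30 -> same as recorded
step 10: x = (37*30 + 25) mod 67 = 63 -> no discrepancy
step 11: x = (37*63 + 25) mod 67 = 11 -> matches
step 12: x = (37*11 + 25) mod 67 = 30 -> exactly as logged
All steps check out; nothing to correct.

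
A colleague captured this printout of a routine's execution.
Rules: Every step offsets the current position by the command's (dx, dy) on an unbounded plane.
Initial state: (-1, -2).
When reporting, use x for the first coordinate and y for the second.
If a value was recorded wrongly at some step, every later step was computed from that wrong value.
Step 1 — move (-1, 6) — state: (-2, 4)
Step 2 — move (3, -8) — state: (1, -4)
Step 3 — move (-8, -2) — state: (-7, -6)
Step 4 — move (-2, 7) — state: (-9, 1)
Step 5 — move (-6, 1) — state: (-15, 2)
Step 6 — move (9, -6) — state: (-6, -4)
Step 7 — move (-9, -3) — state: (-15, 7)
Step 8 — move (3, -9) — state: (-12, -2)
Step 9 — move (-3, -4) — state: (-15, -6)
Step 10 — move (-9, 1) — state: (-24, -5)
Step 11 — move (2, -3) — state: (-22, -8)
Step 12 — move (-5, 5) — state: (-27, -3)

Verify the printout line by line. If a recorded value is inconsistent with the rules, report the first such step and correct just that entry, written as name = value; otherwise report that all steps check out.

1. x = -1 + (-1) = -2, y = -2 + (6) = 4 (no discrepancy)
2. x = -2 + (3) = 1, y = 4 + (-8) = -4 (confirmed correct)
3. x = 1 + (-8) = -7, y = -4 + (-2) = -6 (no discrepancy)
4. x = -7 + (-2) = -9, y = -6 + (7) = 1 (exactly as logged)
5. x = -9 + (-6) = -15, y = 1 + (1) = 2 (no discrepancy)
6. x = -15 + (9) = -6, y = 2 + (-6) = -4 (same as recorded)
7. x = -6 + (-9) = -15, y = -4 + (-3) = -7 (not what was recorded)
First incorrect step: 7; the correct value is y = -7.

step 7, y = -7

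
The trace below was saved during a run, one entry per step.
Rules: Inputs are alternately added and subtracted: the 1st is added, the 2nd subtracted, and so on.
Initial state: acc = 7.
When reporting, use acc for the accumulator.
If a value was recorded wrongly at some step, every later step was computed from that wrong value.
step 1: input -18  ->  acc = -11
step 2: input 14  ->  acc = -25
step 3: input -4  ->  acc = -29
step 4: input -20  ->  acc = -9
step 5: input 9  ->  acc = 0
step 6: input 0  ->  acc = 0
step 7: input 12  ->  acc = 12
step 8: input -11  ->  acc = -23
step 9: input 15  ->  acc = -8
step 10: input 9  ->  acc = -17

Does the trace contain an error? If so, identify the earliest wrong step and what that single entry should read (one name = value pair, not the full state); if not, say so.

Step 1: acc = 7 + -18 = -11 — in agreement.
Step 2: acc = -11 - 14 = -25 — verified.
Step 3: acc = -25 + -4 = -29 — checks out.
Step 4: acc = -29 - -20 = -9 — agrees with the trace.
Step 5: acc = -9 + 9 = 0 — checks out.
Step 6: acc = 0 - 0 = 0 — matches.
Step 7: acc = 0 + 12 = 12 — confirmed correct.
Step 8: acc = 12 - -11 = 23 — not what was recorded.
The earliest wrong entry is at step 8: it should read acc = 23.

step 8, acc = 23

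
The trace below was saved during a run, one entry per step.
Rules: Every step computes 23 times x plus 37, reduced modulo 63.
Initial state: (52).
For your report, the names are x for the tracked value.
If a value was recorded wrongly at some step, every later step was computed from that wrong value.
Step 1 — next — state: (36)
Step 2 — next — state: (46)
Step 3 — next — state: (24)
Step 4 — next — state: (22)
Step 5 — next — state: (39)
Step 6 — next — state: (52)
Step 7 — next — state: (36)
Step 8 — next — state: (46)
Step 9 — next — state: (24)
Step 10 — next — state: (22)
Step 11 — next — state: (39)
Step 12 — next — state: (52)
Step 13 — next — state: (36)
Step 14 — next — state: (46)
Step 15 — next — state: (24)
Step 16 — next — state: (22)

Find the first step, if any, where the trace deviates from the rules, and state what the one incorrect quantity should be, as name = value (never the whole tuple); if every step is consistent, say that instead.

no error

step 1: x = (23*52 + 37) mod 63 = 36 -> consistent with the trace
step 2: x = (23*36 + 37) mod 63 = 46 -> checks out
step 3: x = (23*46 + 37) mod 63 = 24 -> matches
step 4: x = (23*24 + 37) mod 63 = 22 -> checks out
step 5: x = (23*22 + 37) mod 63 = 39 -> verified
step 6: x = (23*39 + 37) mod 63 = 52 -> exactly as logged
step 7: x = (23*52 + 37) mod 63 = 36 -> verified
step 8: x = (23*36 + 37) mod 63 = 46 -> same as recorded
step 9: x = (23*46 + 37) mod 63 = 24 -> in agreement
step 10: x = (23*24 + 37) mod 63 = 22 -> consistent with the trace
step 11: x = (23*22 + 37) mod 63 = 39 -> confirmed correct
step 12: x = (23*39 + 37) mod 63 = 52 -> verified
step 13: x = (23*52 + 37) mod 63 = 36 -> in agreement
step 14: x = (23*36 + 37) mod 63 = 46 -> exactly as logged
step 15: x = (23*46 + 37) mod 63 = 24 -> no discrepancy
step 16: x = (23*24 + 37) mod 63 = 22 -> checks out
Each recorded entry agrees with the recomputation.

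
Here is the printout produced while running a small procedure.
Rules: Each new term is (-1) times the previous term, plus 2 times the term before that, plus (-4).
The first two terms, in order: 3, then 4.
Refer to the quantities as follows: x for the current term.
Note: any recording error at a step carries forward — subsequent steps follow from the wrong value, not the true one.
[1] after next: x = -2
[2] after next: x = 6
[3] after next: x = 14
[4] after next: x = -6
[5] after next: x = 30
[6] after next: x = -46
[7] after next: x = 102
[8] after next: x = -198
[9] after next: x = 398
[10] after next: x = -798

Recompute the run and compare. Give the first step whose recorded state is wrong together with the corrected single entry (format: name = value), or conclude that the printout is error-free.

step 1: x = -1*(4) + (2)*(3) + (-4) = -2 -> matches
step 2: x = -1*(-2) + (2)*(4) + (-4) = 6 -> same as recorded
step 3: x = -1*(6) + (2)*(-2) + (-4) = -14 -> this is not what the printout shows
First incorrect step: 3; the correct value is x = -14.

step 3, x = -14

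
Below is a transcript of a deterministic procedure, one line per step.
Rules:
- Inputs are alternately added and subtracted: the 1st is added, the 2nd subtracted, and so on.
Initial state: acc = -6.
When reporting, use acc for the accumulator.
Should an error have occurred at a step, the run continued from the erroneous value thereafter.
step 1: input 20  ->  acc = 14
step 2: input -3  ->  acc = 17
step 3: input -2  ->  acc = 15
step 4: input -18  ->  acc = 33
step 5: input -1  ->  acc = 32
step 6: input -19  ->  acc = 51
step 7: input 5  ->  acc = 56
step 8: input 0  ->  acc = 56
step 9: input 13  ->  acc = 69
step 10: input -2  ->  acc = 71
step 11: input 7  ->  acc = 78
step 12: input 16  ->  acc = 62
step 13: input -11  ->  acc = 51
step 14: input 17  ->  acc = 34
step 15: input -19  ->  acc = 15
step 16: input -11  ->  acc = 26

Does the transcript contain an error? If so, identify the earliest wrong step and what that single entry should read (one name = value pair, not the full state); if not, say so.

step 1: acc = -6 + 20 = 14 -> same as recorded
step 2: acc = 14 - -3 = 17 -> checks out
step 3: acc = 17 + -2 = 15 -> agrees with the transcript
step 4: acc = 15 - -18 = 33 -> verified
step 5: acc = 33 + -1 = 32 -> checks out
step 6: acc = 32 - -19 = 51 -> exactly as logged
step 7: acc = 51 + 5 = 56 -> verified
step 8: acc = 56 - 0 = 56 -> agrees with the transcript
step 9: acc = 56 + 13 = 69 -> checks out
step 10: acc = 69 - -2 = 71 -> matches
step 11: acc = 71 + 7 = 78 -> verified
step 12: acc = 78 - 16 = 62 -> verified
step 13: acc = 62 + -11 = 51 -> same as recorded
step 14: acc = 51 - 17 = 34 -> matches
step 15: acc = 34 + -19 = 15 -> verified
step 16: acc = 15 - -11 = 26 -> matches
All steps check out; nothing to correct.

no error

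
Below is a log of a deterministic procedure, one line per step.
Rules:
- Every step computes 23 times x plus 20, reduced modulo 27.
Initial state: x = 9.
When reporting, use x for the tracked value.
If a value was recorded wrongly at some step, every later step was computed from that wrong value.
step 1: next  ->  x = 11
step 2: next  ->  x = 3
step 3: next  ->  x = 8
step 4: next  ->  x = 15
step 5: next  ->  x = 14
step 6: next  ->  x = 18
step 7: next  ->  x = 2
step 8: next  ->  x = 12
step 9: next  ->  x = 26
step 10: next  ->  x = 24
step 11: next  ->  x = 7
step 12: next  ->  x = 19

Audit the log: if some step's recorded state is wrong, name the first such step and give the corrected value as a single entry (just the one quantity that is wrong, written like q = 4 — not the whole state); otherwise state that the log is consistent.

Step 1: x = (23*9 + 20) mod 27 = 11 — no discrepancy.
Step 2: x = (23*11 + 20) mod 27 = 3 — agrees with the log.
Step 3: x = (23*3 + 20) mod 27 = 8 — checks out.
Step 4: x = (23*8 + 20) mod 27 = 15 — verified.
Step 5: x = (23*15 + 20) mod 27 = 14 — in agreement.
Step 6: x = (23*14 + 20) mod 27 = 18 — matches.
Step 7: x = (23*18 + 20) mod 27 = 2 — no discrepancy.
Step 8: x = (23*2 + 20) mod 27 = 12 — no discrepancy.
Step 9: x = (23*12 + 20) mod 27 = 26 — checks out.
Step 10: x = (23*26 + 20) mod 27 = 24 — agrees with the log.
Step 11: x = (23*24 + 20) mod 27 = 5 — the entry is off here.
The audit stops at step 11: the recorded entry is wrong and should be x = 5.

step 11, x = 5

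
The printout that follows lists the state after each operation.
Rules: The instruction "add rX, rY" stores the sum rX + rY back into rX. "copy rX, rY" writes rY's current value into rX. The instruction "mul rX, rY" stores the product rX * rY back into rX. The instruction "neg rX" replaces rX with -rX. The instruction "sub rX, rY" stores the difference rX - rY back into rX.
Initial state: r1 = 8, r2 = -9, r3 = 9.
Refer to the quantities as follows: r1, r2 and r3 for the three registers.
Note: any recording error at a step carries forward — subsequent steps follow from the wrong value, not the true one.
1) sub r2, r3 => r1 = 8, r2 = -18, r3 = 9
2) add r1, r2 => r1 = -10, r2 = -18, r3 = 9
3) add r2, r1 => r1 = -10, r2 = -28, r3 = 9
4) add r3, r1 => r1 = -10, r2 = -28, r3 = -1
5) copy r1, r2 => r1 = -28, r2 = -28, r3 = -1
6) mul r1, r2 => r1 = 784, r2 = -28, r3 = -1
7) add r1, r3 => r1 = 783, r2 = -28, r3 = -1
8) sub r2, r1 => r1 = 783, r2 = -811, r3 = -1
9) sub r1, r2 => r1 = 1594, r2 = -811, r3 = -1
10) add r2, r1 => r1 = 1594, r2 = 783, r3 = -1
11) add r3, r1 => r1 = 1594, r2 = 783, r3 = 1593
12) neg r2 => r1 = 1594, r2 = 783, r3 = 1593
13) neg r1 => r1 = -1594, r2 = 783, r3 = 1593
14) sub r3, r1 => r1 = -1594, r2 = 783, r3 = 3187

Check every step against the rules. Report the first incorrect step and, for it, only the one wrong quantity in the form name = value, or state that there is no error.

step 12, r2 = -783

step 1: r2 = -9 - 9 = -18 -> verified
step 2: r1 = 8 + -18 = -10 -> confirmed correct
step 3: r2 = -18 + -10 = -28 -> checks out
step 4: r3 = 9 + -10 = -1 -> same as recorded
step 5: r1 = -28 -> confirmed correct
step 6: r1 = -28 * -28 = 784 -> in agreement
step 7: r1 = 784 + -1 = 783 -> matches
step 8: r2 = -28 - 783 = -811 -> no discrepancy
step 9: r1 = 783 - -811 = 1594 -> same as recorded
step 10: r2 = -811 + 1594 = 783 -> confirmed correct
step 11: r3 = -1 + 1594 = 1593 -> confirmed correct
step 12: r2 = -(783) = -783 -> first mismatch against the printout
The earliest wrong entry is at step 12: it should read r2 = -783.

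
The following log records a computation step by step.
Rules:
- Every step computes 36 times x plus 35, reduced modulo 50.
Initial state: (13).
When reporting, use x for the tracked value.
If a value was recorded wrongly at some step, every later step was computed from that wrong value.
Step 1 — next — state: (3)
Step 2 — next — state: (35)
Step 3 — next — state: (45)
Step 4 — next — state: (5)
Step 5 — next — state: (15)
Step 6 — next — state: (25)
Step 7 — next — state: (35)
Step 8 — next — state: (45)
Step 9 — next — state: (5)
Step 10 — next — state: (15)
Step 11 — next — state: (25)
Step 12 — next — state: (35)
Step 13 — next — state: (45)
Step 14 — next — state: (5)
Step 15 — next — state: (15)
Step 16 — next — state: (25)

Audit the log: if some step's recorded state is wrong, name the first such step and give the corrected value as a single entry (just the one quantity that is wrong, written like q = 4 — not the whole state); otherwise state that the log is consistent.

step 2, x = 43

Step 1: x = (36*13 + 35) mod 50 = 3 — no discrepancy.
Step 2: x = (36*3 + 35) mod 50 = 43 — a discrepancy with the log.
Step 2 is the first one off; corrected, x = 43.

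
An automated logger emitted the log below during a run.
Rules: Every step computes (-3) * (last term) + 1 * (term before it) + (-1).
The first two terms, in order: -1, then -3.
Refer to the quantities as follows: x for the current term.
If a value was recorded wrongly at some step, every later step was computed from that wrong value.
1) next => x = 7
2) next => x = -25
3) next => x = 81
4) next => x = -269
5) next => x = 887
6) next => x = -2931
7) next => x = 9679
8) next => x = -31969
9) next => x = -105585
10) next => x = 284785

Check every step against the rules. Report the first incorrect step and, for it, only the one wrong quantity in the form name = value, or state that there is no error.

step 9, x = 105585

Recomputing the run from the initial state:
step 1: x = 7
step 2: x = -25
step 3: x = 81
step 4: x = -269
step 5: x = 887
step 6: x = -2931
step 7: x = 9679
step 8: x = -31969
step 9: x = 105585
step 10: x = -348725
The first disagreement with the log is at step 9, where the value should be x = 105585.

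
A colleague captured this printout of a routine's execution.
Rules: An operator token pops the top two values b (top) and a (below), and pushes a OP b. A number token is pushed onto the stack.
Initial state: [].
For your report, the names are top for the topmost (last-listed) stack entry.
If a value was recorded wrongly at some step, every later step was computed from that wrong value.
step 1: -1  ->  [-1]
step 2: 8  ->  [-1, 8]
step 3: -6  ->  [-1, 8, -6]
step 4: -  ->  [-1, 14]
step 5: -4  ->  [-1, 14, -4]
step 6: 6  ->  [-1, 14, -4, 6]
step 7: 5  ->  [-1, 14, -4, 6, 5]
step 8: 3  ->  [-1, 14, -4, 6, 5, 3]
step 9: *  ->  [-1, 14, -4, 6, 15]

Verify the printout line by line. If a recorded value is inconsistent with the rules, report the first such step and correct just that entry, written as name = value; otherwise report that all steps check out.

Recomputing the run from the initial state:
step 1: [-1]
step 2: [-1, 8]
step 3: [-1, 8, -6]
step 4: [-1, 14]
step 5: [-1, 14, -4]
step 6: [-1, 14, -4, 6]
step 7: [-1, 14, -4, 6, 5]
step 8: [-1, 14, -4, 6, 5, 3]
step 9: [-1, 14, -4, 6, 15]
This matches the printout at every step.

no error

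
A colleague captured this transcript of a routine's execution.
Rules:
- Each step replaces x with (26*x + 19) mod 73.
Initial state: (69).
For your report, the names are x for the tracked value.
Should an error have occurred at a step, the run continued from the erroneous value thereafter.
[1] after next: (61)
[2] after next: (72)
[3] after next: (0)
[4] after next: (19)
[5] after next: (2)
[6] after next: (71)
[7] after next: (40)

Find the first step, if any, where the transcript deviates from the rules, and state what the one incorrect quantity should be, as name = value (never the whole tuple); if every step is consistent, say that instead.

step 3, x = 66

Recomputing the run from the initial state:
step 1: x = 61
step 2: x = 72
step 3: x = 66
step 4: x = 56
step 5: x = 15
step 6: x = 44
step 7: x = 68
The first disagreement with the transcript is at step 3, where the value should be x = 66.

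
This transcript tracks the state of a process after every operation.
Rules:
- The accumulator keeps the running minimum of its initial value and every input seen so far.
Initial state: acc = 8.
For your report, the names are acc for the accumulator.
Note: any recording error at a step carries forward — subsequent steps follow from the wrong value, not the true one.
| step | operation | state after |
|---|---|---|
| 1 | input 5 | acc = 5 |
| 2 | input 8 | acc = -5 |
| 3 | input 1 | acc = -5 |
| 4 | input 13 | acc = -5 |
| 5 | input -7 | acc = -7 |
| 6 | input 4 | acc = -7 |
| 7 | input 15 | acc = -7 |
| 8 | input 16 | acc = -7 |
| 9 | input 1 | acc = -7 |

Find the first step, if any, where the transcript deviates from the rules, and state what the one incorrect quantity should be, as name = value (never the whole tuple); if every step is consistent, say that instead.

step 2, acc = 5

1. acc = min(8, 5) = 5 (exactly as logged)
2. acc = min(5, 8) = 5 (this is not what the transcript shows)
That makes step 2 the first incorrect line — acc = 5 is what it should show.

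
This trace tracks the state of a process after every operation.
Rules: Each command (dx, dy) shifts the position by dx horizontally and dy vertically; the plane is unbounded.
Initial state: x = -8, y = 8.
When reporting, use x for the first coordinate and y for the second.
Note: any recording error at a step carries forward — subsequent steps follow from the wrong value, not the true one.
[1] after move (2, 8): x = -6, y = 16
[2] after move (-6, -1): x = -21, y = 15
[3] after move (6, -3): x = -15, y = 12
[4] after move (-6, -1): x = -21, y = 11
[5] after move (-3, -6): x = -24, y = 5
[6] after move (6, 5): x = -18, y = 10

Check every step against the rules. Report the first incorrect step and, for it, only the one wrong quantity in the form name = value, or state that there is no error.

step 2, x = -12

1. x = -8 + (2) = -6, y = 8 + (8) = 16 (checks out)
2. x = -6 + (-6) = -12, y = 16 + (-1) = 15 (first mismatch against the trace)
First deviation found at step 2; the corrected entry is x = -12.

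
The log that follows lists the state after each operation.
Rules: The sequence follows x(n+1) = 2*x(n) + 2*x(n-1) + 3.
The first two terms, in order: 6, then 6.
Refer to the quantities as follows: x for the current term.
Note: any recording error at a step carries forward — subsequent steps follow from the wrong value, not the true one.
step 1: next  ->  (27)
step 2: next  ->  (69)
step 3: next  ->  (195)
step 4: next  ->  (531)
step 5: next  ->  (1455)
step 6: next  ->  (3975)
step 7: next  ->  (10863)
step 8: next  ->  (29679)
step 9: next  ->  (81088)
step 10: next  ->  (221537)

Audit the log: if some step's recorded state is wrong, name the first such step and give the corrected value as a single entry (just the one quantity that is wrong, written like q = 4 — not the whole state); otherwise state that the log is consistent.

1. x = 2*(6) + (2)*(6) + (3) = 27 (same as recorded)
2. x = 2*(27) + (2)*(6) + (3) = 69 (exactly as logged)
3. x = 2*(69) + (2)*(27) + (3) = 195 (in agreement)
4. x = 2*(195) + (2)*(69) + (3) = 531 (exactly as logged)
5. x = 2*(531) + (2)*(195) + (3) = 1455 (agrees with the log)
6. x = 2*(1455) + (2)*(531) + (3) = 3975 (in agreement)
7. x = 2*(3975) + (2)*(1455) + (3) = 10863 (agrees with the log)
8. x = 2*(10863) + (2)*(3975) + (3) = 29679 (consistent with the log)
9. x = 2*(29679) + (2)*(10863) + (3) = 81087 (the log has a different value)
So the first discrepancy is step 9, where the right value is x = 81087.

step 9, x = 81087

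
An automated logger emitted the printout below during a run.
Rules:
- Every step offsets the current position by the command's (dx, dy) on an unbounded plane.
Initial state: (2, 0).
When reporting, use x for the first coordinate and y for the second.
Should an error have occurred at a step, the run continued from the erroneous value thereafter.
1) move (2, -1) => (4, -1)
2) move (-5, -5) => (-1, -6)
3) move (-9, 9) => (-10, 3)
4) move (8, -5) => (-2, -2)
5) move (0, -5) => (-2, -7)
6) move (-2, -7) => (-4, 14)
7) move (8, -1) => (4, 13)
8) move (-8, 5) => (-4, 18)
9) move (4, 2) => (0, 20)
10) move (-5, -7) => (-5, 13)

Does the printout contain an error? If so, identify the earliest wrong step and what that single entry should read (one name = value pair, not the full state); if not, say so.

step 6, y = -14

1. x = 2 + (2) = 4, y = 0 + (-1) = -1 (no discrepancy)
2. x = 4 + (-5) = -1, y = -1 + (-5) = -6 (verified)
3. x = -1 + (-9) = -10, y = -6 + (9) = 3 (in agreement)
4. x = -10 + (8) = -2, y = 3 + (-5) = -2 (matches)
5. x = -2 + (0) = -2, y = -2 + (-5) = -7 (no discrepancy)
6. x = -2 + (-2) = -4, y = -7 + (-7) = -14 (first mismatch against the printout)
So the first discrepancy is step 6, where the right value is y = -14.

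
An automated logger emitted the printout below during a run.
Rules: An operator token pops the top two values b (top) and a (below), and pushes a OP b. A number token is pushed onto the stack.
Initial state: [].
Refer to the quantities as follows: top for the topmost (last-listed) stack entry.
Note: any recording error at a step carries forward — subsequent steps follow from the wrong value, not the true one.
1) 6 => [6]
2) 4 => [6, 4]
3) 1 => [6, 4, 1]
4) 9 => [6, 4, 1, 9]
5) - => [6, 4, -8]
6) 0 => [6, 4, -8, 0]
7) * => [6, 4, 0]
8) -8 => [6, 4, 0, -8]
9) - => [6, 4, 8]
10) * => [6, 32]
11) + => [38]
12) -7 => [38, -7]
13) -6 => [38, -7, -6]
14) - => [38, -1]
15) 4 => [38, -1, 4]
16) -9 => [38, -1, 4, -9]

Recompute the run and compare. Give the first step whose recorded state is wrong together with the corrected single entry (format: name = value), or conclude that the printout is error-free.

Step 1: push 6: top = 6 — matches.
Step 2: push 4: top = 4 — consistent with the printout.
Step 3: push 1: top = 1 — agrees with the printout.
Step 4: push 9: top = 9 — consistent with the printout.
Step 5: 1 - 9 = -8 — in agreement.
Step 6: push 0: top = 0 — matches.
Step 7: -8 * 0 = 0 — verified.
Step 8: push -8: top = -8 — checks out.
Step 9: 0 - -8 = 8 — in agreement.
Step 10: 4 * 8 = 32 — confirmed correct.
Step 11: 6 + 32 = 38 — exactly as logged.
Step 12: push -7: top = -7 — consistent with the printout.
Step 13: push -6: top = -6 — confirmed correct.
Step 14: -7 - -6 = -1 — checks out.
Step 15: push 4: top = 4 — no discrepancy.
Step 16: push -9: top = -9 — no discrepancy.
All steps check out; nothing to correct.

no error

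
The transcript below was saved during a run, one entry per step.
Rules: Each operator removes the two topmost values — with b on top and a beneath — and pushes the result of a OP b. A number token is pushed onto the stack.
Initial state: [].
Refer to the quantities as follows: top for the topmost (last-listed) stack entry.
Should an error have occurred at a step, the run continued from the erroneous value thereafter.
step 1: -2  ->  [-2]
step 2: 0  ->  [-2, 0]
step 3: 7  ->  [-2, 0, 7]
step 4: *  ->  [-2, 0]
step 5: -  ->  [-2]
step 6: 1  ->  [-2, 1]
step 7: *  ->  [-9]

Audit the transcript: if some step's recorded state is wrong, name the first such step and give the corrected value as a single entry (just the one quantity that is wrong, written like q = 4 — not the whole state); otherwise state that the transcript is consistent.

1. push -2: top = -2 (no discrepancy)
2. push 0: top = 0 (confirmed correct)
3. push 7: top = 7 (checks out)
4. 0 * 7 = 0 (consistent with the transcript)
5. -2 - 0 = -2 (confirmed correct)
6. push 1: top = 1 (matches)
7. -2 * 1 = -2 (the transcript has a different value)
Conclusion: step 7 carries the first error; the entry should be top = -2.

step 7, top = -2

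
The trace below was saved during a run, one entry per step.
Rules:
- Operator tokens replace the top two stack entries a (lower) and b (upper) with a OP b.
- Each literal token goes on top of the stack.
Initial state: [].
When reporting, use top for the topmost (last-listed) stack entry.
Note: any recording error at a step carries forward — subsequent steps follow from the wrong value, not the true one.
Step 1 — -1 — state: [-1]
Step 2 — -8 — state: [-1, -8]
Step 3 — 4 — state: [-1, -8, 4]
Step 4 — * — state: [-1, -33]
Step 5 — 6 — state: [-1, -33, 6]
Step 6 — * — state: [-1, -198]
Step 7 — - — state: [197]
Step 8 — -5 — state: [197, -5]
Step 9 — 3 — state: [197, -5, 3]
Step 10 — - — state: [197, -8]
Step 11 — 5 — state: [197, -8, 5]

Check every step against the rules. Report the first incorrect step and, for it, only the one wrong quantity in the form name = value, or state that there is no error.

1. push -1: top = -1 (agrees with the trace)
2. push -8: top = -8 (same as recorded)
3. push 4: top = 4 (checks out)
4. -8 * 4 = -32 (the trace has a different value)
The earliest wrong entry is at step 4: it should read top = -32.

step 4, top = -32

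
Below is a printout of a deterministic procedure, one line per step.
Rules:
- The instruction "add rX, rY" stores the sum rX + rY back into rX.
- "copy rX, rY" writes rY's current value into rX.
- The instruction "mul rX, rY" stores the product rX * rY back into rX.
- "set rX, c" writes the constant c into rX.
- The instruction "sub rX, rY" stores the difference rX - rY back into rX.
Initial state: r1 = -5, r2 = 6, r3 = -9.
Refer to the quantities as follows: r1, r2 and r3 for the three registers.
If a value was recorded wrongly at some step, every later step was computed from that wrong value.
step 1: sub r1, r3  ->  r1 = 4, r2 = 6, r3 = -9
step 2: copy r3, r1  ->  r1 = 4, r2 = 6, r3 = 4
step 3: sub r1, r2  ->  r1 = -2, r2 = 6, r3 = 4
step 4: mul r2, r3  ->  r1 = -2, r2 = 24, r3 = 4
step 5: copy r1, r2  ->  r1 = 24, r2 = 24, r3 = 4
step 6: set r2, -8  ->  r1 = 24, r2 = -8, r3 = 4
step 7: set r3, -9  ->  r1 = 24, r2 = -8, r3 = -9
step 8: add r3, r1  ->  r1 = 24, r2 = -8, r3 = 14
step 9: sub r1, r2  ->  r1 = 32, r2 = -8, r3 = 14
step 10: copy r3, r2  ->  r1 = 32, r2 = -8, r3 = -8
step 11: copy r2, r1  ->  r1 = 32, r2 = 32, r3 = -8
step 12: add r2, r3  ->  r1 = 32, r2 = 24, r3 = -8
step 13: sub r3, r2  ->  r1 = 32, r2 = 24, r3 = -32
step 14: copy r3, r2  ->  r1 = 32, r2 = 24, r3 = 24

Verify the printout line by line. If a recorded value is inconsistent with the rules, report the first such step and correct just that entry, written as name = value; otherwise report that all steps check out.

step 8, r3 = 15

step 1: r1 = -5 - -9 = 4 -> agrees with the printout
step 2: r3 = 4 -> confirmed correct
step 3: r1 = 4 - 6 = -2 -> verified
step 4: r2 = 6 * 4 = 24 -> matches
step 5: r1 = 24 -> no discrepancy
step 6: r2 = -8 -> exactly as logged
step 7: r3 = -9 -> confirmed correct
step 8: r3 = -9 + 24 = 15 -> the printout has a different value
Conclusion: step 8 carries the first error; the entry should be r3 = 15.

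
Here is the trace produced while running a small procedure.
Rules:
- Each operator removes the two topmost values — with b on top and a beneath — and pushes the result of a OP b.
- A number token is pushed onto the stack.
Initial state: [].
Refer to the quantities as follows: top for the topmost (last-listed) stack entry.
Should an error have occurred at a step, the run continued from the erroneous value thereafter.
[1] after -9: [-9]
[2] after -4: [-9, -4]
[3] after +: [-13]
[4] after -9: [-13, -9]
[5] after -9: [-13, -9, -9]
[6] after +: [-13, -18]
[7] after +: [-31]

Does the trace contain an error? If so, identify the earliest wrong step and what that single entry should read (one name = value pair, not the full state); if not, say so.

Step 1: push -9: top = -9 — exactly as logged.
Step 2: push -4: top = -4 — same as recorded.
Step 3: -9 + -4 = -13 — verified.
Step 4: push -9: top = -9 — in agreement.
Step 5: push -9: top = -9 — confirmed correct.
Step 6: -9 + -9 = -18 — confirmed correct.
Step 7: -13 + -18 = -31 — matches.
The whole run recomputes cleanly — no discrepancies.

no error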